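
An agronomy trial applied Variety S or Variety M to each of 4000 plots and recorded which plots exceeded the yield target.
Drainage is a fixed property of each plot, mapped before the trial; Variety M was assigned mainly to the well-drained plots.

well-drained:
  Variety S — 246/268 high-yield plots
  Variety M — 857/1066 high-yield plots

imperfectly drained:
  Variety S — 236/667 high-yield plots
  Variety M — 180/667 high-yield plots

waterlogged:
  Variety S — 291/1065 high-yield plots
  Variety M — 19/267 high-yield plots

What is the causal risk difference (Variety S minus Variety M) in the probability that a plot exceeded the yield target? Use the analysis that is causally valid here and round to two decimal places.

The stratified and pooled comparisons disagree (Variety S wins within each field drainage; Variety M wins overall), so the answer turns on the causal role of field drainage.
Nothing the variety does changes field drainage; the imbalance is an allocation artefact. With field drainage also predicting the outcome, the pooled figure is confounded, and the within-stratum comparison is the causal one.
Adjusting over the population distribution of field drainage: 0.334·(0.918−0.804) + 0.334·(0.354−0.270) + 0.333·(0.273−0.071) = +0.133.

+0.13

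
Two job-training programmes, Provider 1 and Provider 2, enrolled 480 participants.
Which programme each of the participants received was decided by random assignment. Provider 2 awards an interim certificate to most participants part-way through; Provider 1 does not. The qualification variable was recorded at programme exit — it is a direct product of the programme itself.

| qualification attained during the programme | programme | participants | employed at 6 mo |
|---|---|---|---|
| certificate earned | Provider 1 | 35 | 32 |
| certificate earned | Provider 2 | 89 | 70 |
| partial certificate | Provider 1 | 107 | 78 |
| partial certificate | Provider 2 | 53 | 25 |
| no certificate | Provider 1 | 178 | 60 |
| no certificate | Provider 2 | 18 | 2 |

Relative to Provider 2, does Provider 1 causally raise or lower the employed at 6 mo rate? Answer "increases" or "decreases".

Because the programme influences qualification attained during the programme, qualification attained during the programme is a post-treatment mediator, not a confounder. Stratifying on it would bias the estimate; the causal effect is the crude pooled difference.
Pooled: Provider 1 53.1% vs Provider 2 60.6%; Provider 2 is higher overall.

decreases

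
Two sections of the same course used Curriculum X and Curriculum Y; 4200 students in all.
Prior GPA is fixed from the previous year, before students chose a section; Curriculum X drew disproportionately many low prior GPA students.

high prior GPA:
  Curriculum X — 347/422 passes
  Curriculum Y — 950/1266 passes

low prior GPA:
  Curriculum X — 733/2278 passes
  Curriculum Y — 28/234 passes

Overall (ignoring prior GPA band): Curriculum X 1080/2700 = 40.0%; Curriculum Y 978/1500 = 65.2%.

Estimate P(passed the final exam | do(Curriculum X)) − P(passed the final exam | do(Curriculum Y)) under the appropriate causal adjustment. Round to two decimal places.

The stratified and pooled comparisons disagree (Curriculum X wins within each prior GPA band; Curriculum Y wins overall), so the answer turns on the causal role of prior GPA band.
Since prior GPA band is a pre-existing factor (not a product of the teaching method) and it affects the outcome on its own, it is a confounder. The stratified rates, not the pooled rate, identify the causal effect.
Adjusting over the population distribution of prior GPA band: 0.402·(0.822−0.750) + 0.598·(0.322−0.120) = +0.150.

+0.15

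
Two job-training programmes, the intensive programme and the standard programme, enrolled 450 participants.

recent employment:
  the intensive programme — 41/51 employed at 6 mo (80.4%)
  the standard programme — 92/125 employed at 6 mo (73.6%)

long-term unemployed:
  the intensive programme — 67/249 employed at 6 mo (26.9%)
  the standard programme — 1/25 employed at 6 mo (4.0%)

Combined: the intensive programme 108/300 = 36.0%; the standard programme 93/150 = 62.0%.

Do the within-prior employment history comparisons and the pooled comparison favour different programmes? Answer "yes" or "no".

yes

Within each prior employment history level (recent employment 80.4% vs 73.6%; long-term unemployed 26.9% vs 4.0%), the intensive programme has the higher rate every time. Pooled: 36.0% vs 62.0% — the standard programme has the higher rate overall. The two comparisons disagree.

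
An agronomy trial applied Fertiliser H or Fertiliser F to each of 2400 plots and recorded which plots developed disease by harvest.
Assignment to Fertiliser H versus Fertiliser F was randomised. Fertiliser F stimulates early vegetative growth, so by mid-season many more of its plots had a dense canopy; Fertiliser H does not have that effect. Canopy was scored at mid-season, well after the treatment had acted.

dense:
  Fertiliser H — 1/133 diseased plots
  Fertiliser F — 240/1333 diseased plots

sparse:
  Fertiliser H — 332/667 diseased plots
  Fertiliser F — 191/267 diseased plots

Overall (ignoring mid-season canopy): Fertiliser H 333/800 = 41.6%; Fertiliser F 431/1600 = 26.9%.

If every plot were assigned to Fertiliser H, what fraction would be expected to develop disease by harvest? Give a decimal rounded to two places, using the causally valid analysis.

Mid-season canopy lies on the pathway fertiliser → mid-season canopy → outcome, so adjusting for it blocks the indirect effect. For the total causal effect of fertiliser, use the unadjusted pooled rates.
So P(outcome | do(Fertiliser H)) is just the pooled rate for Fertiliser H: 333/800 = 0.416.

0.42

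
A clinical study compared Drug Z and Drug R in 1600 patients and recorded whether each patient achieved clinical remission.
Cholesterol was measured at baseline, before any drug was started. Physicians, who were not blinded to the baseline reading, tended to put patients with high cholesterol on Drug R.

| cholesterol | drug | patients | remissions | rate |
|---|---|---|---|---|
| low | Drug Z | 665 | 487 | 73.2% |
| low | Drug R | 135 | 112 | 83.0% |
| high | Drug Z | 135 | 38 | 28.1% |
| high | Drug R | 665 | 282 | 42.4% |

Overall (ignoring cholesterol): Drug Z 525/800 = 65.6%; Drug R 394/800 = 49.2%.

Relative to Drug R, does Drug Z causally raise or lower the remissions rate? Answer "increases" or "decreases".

decreases

Drug R is higher inside every cholesterol stratum but Drug Z is higher in aggregate. Whether to stratify depends on how cholesterol relates to the drug.
Cholesterol is set before the drug has any effect — it is not caused by the drug — and it independently drives the outcome. That makes it a confounder, so the causal comparison is within cholesterol levels.
Within each level — low: 73.2% vs 83.0%; high: 28.1% vs 42.4% — Drug R is higher every time.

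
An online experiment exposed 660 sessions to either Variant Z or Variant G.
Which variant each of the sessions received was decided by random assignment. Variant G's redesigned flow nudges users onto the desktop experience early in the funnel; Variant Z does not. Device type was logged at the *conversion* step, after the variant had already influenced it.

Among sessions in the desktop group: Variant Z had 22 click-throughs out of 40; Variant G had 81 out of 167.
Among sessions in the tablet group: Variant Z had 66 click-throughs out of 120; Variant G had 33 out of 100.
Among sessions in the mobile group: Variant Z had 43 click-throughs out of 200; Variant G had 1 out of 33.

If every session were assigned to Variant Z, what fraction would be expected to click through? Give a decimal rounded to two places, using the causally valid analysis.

Stratifying would compare variants among sessions the variants themselves sorted into device type groups — a form of selection on an intermediate. The unconditioned pooled rates give the total causal effect.
So P(outcome | do(Variant Z)) is just the pooled rate for Variant Z: 131/360 = 0.364.

0.36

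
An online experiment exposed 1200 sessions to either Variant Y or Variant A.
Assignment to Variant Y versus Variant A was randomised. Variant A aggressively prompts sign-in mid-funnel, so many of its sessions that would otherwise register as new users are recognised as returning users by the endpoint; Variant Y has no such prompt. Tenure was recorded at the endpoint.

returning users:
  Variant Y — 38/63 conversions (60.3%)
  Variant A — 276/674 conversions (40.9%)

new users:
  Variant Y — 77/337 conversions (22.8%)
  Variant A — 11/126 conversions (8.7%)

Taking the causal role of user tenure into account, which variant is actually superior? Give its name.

Variant A

Stratifying would compare variants among sessions the variants themselves sorted into user tenure groups — a form of selection on an intermediate. The unconditioned pooled rates give the total causal effect.
Pooled: Variant Y 28.7% vs Variant A 35.9%; Variant A is higher overall.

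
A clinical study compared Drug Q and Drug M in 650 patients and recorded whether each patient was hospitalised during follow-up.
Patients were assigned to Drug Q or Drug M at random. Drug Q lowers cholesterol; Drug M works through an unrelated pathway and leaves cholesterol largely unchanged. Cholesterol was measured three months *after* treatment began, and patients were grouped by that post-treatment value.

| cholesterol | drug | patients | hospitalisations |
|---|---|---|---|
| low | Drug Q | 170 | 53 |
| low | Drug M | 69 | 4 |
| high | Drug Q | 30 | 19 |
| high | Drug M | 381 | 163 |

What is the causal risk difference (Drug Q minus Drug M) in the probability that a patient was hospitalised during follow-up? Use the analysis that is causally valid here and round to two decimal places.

The distribution of cholesterol is itself part of what the drug does — it is an intermediate outcome. Holding it fixed would remove that part of the effect; the total effect is the pooled difference.
The causal difference is the pooled difference: 0.360 − 0.371 = -0.011.

-0.01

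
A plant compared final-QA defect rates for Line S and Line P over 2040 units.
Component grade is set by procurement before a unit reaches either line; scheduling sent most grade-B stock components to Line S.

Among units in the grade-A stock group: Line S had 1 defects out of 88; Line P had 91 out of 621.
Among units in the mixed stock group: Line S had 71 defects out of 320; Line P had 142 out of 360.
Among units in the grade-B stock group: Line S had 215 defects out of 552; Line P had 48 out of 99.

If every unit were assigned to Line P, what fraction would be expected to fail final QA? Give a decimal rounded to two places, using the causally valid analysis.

Nothing the line does changes component grade; the imbalance is an allocation artefact. With component grade also predicting the outcome, the pooled figure is confounded, and the within-stratum comparison is the causal one.
Standardising Line P to the population component grade mix: 0.348·91/621 + 0.333·142/360 + 0.319·48/99 = 0.337.

0.34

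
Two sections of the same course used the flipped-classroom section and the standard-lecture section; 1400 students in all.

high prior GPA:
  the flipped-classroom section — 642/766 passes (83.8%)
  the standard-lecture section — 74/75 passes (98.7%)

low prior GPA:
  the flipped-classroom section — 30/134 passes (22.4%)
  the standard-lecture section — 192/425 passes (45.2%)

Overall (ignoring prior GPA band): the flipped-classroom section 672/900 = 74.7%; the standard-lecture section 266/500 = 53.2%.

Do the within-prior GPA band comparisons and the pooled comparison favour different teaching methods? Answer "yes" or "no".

yes

Within each prior GPA band level (high prior GPA 83.8% vs 98.7%; low prior GPA 22.4% vs 45.2%), the standard-lecture section has the higher rate every time. Pooled: 74.7% vs 53.2% — the flipped-classroom section has the higher rate overall. The two comparisons disagree.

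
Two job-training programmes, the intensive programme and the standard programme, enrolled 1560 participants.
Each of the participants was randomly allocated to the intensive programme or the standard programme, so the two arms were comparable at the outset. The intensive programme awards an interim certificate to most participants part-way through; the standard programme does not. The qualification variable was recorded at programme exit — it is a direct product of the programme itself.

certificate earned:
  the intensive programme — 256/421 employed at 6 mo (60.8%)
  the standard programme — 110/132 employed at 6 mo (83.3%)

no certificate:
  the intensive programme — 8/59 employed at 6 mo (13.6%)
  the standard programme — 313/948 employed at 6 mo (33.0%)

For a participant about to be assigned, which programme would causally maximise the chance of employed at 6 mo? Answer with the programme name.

the intensive programme

The stratified and pooled comparisons disagree (the standard programme wins within each qualification attained during the programme; the intensive programme wins overall), so the answer turns on the causal role of qualification attained during the programme.
Qualification attained during the programme is downstream of the programme. One should not condition on a consequence of treatment, so the overall rates are the right comparison.
Pooled: the intensive programme 55.0% vs the standard programme 39.2%; the intensive programme is higher overall.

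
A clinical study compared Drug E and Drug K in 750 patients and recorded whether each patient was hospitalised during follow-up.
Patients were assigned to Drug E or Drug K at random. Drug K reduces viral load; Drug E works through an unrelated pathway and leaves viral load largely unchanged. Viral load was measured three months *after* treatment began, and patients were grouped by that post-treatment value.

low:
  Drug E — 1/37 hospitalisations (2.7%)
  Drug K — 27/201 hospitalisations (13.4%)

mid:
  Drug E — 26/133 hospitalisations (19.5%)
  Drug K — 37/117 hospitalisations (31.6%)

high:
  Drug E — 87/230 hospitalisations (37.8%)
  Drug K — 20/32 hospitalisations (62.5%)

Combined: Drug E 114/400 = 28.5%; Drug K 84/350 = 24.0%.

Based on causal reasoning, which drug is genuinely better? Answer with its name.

Drug K

The viral load-specific comparison favours Drug E throughout, but the pooled figures favour Drug K. The question is whether to condition on viral load.
Viral load is recorded after the drug and is itself shifted by it — it sits on the causal path from drug to outcome. Conditioning on a mediator would strip out part of the effect we want; the pooled comparison gives the total causal effect.
Pooled: Drug E 28.5% vs Drug K 24.0%; Drug K is lower overall.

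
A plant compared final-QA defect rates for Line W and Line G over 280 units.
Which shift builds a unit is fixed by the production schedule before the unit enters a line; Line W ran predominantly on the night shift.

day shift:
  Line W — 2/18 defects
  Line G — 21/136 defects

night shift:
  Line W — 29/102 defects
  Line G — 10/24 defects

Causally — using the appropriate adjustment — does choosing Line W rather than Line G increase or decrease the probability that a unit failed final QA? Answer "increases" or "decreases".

The stratified and pooled comparisons disagree (Line W wins within each shift; Line G wins overall), so the answer turns on the causal role of shift.
Here shift is a common cause — it drives both which line a case falls under and the outcome. The crude comparison mixes populations; the stratum-specific rates are the causally relevant ones.
Within each level — day shift: 11.1% vs 15.4%; night shift: 28.4% vs 41.7% — Line W is lower every time.

decreases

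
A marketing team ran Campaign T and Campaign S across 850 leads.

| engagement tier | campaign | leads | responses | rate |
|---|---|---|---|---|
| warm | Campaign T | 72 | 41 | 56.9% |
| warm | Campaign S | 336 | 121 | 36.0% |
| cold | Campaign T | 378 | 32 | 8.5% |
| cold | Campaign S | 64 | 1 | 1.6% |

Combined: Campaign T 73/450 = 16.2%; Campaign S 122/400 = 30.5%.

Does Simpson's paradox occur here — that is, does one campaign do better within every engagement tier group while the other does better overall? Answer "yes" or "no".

Within each engagement tier level (warm 56.9% vs 36.0%; cold 8.5% vs 1.6%), Campaign T has the higher rate every time. Pooled: 16.2% vs 30.5% — Campaign S has the higher rate overall. The two comparisons disagree.

yes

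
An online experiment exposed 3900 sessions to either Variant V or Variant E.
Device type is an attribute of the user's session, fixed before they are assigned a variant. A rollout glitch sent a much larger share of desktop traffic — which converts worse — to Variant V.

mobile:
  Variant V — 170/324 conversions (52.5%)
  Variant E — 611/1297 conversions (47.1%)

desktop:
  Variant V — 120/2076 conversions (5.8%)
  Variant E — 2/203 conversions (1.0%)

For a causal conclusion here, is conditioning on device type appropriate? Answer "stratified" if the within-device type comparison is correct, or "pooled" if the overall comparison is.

The device type-specific comparison favours Variant V throughout, but the pooled figures favour Variant E. The question is whether to condition on device type.
The imbalance in device type arose from how sessions were allocated, not from anything the variant did; and device type independently affects the outcome. The pooled gap is confounded — condition on device type.
Within each level — mobile: 52.5% vs 47.1%; desktop: 5.8% vs 1.0% — Variant V is higher every time.

stratified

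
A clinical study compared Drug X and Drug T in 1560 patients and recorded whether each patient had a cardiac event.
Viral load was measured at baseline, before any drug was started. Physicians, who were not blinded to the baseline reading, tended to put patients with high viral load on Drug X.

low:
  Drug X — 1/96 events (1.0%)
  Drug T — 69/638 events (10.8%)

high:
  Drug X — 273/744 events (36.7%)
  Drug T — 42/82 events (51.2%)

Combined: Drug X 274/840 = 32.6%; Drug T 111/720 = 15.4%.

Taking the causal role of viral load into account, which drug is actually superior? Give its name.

Drug X

The viral load-specific comparison favours Drug X throughout, but the pooled figures favour Drug T. The question is whether to condition on viral load.
Here viral load is a common cause — it drives both which drug a case falls under and the outcome. The crude comparison mixes populations; the stratum-specific rates are the causally relevant ones.
Within each level — low: 1.0% vs 10.8%; high: 36.7% vs 51.2% — Drug X is lower every time.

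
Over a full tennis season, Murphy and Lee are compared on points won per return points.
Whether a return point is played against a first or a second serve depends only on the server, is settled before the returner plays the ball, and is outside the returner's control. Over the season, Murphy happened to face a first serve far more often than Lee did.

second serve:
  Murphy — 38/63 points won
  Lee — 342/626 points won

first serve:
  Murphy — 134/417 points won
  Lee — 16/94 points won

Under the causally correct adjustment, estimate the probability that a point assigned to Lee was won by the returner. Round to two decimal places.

0.39

Serve type differs across players for reasons unrelated to any effect of the player itself, and it separately predicts the outcome — a classic confounder. We must compare within serve type levels.
Standardising Lee to the population serve type mix: 0.574·342/626 + 0.426·16/94 = 0.386.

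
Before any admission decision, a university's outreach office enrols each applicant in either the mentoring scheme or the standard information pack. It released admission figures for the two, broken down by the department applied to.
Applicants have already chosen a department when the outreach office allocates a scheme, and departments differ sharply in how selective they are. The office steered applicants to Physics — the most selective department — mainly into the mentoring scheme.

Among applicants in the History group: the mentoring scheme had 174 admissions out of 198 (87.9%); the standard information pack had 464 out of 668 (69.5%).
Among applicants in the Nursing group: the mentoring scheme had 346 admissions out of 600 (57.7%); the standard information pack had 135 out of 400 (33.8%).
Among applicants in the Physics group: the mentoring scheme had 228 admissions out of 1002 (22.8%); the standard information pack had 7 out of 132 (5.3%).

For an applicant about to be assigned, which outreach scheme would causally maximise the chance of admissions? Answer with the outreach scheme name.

the mentoring scheme

Within every department level the mentoring scheme has the higher rate, yet pooled the standard information pack does — Simpson's reversal.
Department satisfies the back-door criterion: it is not a descendant of the outreach scheme, and it blocks the spurious path from outreach scheme to outcome. Adjusting for it (i.e., using the within-department rates) gives the causal effect.
Within each level — History: 87.9% vs 69.5%; Nursing: 57.7% vs 33.8%; Physics: 22.8% vs 5.3% — the mentoring scheme is higher every time.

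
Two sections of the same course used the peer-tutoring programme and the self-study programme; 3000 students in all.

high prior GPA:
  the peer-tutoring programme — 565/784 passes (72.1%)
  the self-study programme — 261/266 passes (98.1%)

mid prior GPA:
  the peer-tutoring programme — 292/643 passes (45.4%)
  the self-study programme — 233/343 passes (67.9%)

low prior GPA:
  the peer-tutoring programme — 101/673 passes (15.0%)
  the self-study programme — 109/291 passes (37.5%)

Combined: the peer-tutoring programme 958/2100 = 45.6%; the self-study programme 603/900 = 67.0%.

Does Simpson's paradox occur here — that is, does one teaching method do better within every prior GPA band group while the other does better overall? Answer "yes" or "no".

Within each prior GPA band level (high prior GPA 72.1% vs 98.1%; mid prior GPA 45.4% vs 67.9%; low prior GPA 15.0% vs 37.5%), the self-study programme has the higher rate every time. Pooled: 45.6% vs 67.0% — the self-study programme has the higher rate overall. They agree.

no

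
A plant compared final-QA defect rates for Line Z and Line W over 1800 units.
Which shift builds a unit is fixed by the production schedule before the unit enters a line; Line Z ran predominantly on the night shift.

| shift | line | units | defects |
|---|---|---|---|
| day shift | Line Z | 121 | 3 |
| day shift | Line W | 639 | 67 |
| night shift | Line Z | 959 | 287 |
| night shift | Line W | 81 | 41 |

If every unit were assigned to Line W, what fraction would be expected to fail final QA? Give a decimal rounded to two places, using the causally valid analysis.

0.34

The imbalance in shift arose from how units were allocated, not from anything the line did; and shift independently affects the outcome. The pooled gap is confounded — condition on shift.
Standardising Line W to the population shift mix: 0.422·67/639 + 0.578·41/81 = 0.337.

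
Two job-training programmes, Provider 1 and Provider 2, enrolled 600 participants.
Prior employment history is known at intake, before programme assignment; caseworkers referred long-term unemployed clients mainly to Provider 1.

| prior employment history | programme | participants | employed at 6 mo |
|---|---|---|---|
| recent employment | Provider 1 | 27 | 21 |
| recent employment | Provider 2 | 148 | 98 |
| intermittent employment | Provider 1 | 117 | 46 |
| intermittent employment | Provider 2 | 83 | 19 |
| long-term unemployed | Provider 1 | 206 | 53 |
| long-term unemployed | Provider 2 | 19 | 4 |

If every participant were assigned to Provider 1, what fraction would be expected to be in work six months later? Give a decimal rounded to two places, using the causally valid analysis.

0.45

Provider 1 is higher inside every prior employment history stratum but Provider 2 is higher in aggregate. Whether to stratify depends on how prior employment history relates to the programme.
Prior employment history is set before the programme has any effect — it is not caused by the programme — and it independently drives the outcome. That makes it a confounder, so the causal comparison is within prior employment history levels.
Standardising Provider 1 to the population prior employment history mix: 0.292·21/27 + 0.333·46/117 + 0.375·53/206 = 0.454.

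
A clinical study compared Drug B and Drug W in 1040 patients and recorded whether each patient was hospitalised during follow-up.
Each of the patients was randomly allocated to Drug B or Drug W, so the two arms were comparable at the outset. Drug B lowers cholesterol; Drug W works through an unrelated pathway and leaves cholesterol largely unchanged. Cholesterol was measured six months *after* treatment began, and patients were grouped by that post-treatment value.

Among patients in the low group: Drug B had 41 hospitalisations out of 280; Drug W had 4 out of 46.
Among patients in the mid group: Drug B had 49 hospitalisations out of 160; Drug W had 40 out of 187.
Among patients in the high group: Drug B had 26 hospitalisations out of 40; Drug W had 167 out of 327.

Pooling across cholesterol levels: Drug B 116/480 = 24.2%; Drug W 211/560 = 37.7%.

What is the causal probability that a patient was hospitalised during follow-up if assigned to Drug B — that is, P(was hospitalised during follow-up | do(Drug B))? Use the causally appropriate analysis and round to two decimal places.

0.24

Within every cholesterol level Drug W has the lower rate, yet pooled Drug B does — Simpson's reversal.
Cholesterol lies on the pathway drug → cholesterol → outcome, so adjusting for it blocks the indirect effect. For the total causal effect of drug, use the unadjusted pooled rates.
So P(outcome | do(Drug B)) is just the pooled rate for Drug B: 116/480 = 0.242.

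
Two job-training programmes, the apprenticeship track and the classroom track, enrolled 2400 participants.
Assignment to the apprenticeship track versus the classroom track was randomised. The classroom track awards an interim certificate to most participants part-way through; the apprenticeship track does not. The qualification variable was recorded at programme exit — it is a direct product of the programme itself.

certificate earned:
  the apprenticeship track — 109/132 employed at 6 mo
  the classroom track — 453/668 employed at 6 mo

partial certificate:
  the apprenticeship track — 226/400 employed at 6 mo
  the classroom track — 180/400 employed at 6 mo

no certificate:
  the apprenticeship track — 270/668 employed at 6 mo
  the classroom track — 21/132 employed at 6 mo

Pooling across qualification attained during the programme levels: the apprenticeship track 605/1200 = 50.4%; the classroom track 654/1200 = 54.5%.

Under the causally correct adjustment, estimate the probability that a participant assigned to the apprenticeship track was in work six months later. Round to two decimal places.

0.50

the apprenticeship track is higher inside every qualification attained during the programme stratum but the classroom track is higher in aggregate. Whether to stratify depends on how qualification attained during the programme relates to the programme.
Qualification attained during the programme here is a post-treatment variable shaped by the programme; conditioning on it would introduce bias rather than remove it. The overall comparison is the causal one.
So P(outcome | do(the apprenticeship track)) is just the pooled rate for the apprenticeship track: 605/1200 = 0.504.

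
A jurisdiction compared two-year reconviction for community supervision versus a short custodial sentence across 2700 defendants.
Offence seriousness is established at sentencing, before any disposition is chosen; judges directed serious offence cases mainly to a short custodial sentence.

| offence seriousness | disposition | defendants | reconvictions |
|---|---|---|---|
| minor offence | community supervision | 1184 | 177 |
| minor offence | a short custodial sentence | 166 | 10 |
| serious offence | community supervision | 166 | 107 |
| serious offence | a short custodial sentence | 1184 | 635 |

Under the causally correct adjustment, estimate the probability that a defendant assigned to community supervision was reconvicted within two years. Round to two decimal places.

0.40

The offence seriousness-specific comparison favours a short custodial sentence throughout, but the pooled figures favour community supervision. The question is whether to condition on offence seriousness.
Nothing the disposition does changes offence seriousness; the imbalance is an allocation artefact. With offence seriousness also predicting the outcome, the pooled figure is confounded, and the within-stratum comparison is the causal one.
Standardising community supervision to the population offence seriousness mix: 0.500·177/1184 + 0.500·107/166 = 0.397.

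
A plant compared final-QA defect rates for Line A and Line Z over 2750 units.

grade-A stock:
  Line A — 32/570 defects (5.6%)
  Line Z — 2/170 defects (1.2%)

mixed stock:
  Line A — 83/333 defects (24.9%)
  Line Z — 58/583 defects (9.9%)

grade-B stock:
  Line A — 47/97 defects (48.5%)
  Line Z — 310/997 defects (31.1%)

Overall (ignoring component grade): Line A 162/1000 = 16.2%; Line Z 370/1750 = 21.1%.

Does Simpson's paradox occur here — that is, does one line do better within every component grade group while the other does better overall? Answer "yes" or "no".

yes

Within each component grade level (grade-A stock 5.6% vs 1.2%; mixed stock 24.9% vs 9.9%; grade-B stock 48.5% vs 31.1%), Line Z has the lower rate every time. Pooled: 16.2% vs 21.1% — Line A has the lower rate overall. The two comparisons disagree.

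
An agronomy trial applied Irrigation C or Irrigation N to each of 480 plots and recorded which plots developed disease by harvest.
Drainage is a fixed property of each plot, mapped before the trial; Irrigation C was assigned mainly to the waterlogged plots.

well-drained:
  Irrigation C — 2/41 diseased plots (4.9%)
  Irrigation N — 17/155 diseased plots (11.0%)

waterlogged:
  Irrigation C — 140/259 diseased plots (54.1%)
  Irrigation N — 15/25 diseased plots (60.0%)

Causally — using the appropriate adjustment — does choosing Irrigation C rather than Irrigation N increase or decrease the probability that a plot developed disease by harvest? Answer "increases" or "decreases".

Irrigation C is lower inside every field drainage stratum but Irrigation N is lower in aggregate. Whether to stratify depends on how field drainage relates to the irrigation.
Field drainage satisfies the back-door criterion: it is not a descendant of the irrigation, and it blocks the spurious path from irrigation to outcome. Adjusting for it (i.e., using the within-field drainage rates) gives the causal effect.
Within each level — well-drained: 4.9% vs 11.0%; waterlogged: 54.1% vs 60.0% — Irrigation C is lower every time.

decreases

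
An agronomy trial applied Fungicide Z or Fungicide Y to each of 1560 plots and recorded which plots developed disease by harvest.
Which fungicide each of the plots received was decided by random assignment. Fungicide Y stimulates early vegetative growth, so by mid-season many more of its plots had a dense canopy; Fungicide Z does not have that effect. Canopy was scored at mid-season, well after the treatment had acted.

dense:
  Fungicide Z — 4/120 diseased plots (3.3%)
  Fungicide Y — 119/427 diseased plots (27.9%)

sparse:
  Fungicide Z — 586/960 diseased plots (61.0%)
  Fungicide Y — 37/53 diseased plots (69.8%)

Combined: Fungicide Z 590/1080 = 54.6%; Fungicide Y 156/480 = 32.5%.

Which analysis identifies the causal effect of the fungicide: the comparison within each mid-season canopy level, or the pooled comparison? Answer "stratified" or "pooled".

pooled

The mid-season canopy-specific comparison favours Fungicide Z throughout, but the pooled figures favour Fungicide Y. The question is whether to condition on mid-season canopy.
Stratifying would compare fungicides among plots the fungicides themselves sorted into mid-season canopy groups — a form of selection on an intermediate. The unconditioned pooled rates give the total causal effect.
Pooled: Fungicide Z 54.6% vs Fungicide Y 32.5%; Fungicide Y is lower overall.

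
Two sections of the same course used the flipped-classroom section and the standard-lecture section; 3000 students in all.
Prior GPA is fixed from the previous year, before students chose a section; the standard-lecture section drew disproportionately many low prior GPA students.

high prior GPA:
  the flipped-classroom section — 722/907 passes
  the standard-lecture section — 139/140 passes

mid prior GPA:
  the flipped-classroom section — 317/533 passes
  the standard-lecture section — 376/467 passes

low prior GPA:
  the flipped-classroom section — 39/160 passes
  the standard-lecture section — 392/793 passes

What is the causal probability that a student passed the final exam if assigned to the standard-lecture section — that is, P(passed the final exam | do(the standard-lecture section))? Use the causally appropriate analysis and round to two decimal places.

The imbalance in prior GPA band arose from how students were allocated, not from anything the teaching method did; and prior GPA band independently affects the outcome. The pooled gap is confounded — condition on prior GPA band.
Standardising the standard-lecture section to the population prior GPA band mix: 0.349·139/140 + 0.333·376/467 + 0.318·392/793 = 0.772.

0.77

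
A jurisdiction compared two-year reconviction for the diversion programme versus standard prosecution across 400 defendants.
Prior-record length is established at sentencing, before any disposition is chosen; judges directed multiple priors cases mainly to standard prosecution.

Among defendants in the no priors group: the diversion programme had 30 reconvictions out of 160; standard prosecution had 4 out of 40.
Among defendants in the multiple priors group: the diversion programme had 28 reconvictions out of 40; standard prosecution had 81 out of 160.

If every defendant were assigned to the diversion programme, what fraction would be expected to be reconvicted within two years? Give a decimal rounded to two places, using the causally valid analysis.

0.44

Within every prior-record length level standard prosecution has the lower rate, yet pooled the diversion programme does — Simpson's reversal.
Since prior-record length is a pre-existing factor (not a product of the disposition) and it affects the outcome on its own, it is a confounder. The stratified rates, not the pooled rate, identify the causal effect.
Standardising the diversion programme to the population prior-record length mix: 0.500·30/160 + 0.500·28/40 = 0.444.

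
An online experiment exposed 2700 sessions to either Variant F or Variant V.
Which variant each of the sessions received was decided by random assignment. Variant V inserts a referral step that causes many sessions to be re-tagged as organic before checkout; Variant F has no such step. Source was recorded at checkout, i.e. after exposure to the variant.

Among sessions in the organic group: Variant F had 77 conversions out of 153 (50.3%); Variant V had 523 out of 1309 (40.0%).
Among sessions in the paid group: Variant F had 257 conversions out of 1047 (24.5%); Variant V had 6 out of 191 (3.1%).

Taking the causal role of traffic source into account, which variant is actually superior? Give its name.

The traffic source-specific comparison favours Variant F throughout, but the pooled figures favour Variant V. The question is whether to condition on traffic source.
Traffic source lies on the pathway variant → traffic source → outcome, so adjusting for it blocks the indirect effect. For the total causal effect of variant, use the unadjusted pooled rates.
Pooled: Variant F 27.8% vs Variant V 35.3%; Variant V is higher overall.

Variant V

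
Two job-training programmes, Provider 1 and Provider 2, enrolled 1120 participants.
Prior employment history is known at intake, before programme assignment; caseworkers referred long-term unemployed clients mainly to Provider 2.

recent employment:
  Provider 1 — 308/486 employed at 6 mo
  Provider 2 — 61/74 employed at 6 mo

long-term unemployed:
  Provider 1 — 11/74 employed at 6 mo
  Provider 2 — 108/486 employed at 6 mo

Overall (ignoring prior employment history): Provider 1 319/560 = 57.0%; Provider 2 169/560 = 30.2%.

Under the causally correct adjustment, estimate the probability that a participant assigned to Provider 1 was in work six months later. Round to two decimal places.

0.39

Provider 2 is higher inside every prior employment history stratum but Provider 1 is higher in aggregate. Whether to stratify depends on how prior employment history relates to the programme.
Prior employment history satisfies the back-door criterion: it is not a descendant of the programme, and it blocks the spurious path from programme to outcome. Adjusting for it (i.e., using the within-prior employment history rates) gives the causal effect.
Standardising Provider 1 to the population prior employment history mix: 0.500·308/486 + 0.500·11/74 = 0.391.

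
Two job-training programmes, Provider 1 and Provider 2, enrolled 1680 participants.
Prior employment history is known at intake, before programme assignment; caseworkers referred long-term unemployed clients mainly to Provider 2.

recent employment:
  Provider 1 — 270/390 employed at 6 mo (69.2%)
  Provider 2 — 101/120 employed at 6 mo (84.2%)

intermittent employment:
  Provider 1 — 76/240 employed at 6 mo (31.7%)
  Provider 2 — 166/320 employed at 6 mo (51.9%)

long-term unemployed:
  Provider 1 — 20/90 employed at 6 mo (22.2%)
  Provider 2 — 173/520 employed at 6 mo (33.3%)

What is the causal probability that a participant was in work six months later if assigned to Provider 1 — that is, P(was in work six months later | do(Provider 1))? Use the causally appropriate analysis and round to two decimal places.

0.40

Within every prior employment history level Provider 2 has the higher rate, yet pooled Provider 1 does — Simpson's reversal.
Here prior employment history is a common cause — it drives both which programme a case falls under and the outcome. The crude comparison mixes populations; the stratum-specific rates are the causally relevant ones.
Standardising Provider 1 to the population prior employment history mix: 0.304·270/390 + 0.333·76/240 + 0.363·20/90 = 0.396.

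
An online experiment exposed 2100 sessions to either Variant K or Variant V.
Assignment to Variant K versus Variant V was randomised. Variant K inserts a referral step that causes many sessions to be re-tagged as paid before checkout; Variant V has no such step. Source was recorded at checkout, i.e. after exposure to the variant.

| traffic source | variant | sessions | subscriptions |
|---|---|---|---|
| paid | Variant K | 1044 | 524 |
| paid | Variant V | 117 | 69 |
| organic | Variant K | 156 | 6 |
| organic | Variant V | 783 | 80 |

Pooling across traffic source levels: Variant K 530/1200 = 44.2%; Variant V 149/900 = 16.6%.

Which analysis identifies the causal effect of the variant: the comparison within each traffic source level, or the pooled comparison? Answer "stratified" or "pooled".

Traffic source lies on the pathway variant → traffic source → outcome, so adjusting for it blocks the indirect effect. For the total causal effect of variant, use the unadjusted pooled rates.
Pooled: Variant K 44.2% vs Variant V 16.6%; Variant K is higher overall.

pooled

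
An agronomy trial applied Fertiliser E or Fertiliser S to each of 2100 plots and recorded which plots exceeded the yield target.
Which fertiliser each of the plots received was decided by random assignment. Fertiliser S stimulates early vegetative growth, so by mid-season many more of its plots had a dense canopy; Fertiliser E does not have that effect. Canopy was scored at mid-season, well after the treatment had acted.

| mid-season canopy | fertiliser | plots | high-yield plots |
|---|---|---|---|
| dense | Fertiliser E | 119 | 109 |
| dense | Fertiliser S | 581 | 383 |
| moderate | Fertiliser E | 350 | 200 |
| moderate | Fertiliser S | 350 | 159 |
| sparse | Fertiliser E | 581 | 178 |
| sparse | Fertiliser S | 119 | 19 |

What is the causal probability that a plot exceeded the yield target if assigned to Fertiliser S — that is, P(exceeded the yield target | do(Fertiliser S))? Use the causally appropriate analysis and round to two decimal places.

0.53

Within every mid-season canopy level Fertiliser E has the higher rate, yet pooled Fertiliser S does — Simpson's reversal.
Because the fertiliser influences mid-season canopy, mid-season canopy is a post-treatment mediator, not a confounder. Stratifying on it would bias the estimate; the causal effect is the crude pooled difference.
So P(outcome | do(Fertiliser S)) is just the pooled rate for Fertiliser S: 561/1050 = 0.534.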